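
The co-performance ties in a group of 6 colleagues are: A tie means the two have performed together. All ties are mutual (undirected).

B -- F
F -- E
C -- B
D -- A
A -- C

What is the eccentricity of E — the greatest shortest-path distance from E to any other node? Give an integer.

5

Distances from E: A:4, B:2, C:3, D:5, F:1.
The largest is 5 (to D), so the eccentricity of E is 5.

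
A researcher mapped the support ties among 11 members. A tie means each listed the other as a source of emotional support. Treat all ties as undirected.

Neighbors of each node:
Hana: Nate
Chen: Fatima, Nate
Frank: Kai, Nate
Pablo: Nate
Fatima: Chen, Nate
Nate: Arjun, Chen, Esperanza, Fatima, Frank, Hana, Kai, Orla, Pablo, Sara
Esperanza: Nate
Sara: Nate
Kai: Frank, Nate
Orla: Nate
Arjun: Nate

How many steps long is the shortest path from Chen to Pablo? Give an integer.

2

One shortest route is Chen – Nate – Pablo, which uses 2 edges, and Chen and Pablo are not directly tied, so nothing shorter exists. So d(Chen,Pablo) = 2.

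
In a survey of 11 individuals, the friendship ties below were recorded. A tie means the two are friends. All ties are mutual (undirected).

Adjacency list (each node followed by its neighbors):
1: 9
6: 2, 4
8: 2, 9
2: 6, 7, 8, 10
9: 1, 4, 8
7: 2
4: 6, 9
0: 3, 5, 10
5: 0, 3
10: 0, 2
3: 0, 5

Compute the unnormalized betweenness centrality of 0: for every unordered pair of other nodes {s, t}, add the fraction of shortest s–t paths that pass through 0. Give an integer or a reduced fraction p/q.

16

Pairs whose geodesics pass through 0 — 1–5: 1; 1–3: 1; 5–7: 1; 5–4: 1; 5–6: 1; 5–10: 1; 5–8: 1; 5–9: 1; 5–2: 1; 7–3: 1; 4–3: 1; 6–3: 1; 10–3: 1; 8–3: 1 … (+2 more pairs).
All other pairs contribute 0.
Summing the contributions gives betweenness(0) = 16.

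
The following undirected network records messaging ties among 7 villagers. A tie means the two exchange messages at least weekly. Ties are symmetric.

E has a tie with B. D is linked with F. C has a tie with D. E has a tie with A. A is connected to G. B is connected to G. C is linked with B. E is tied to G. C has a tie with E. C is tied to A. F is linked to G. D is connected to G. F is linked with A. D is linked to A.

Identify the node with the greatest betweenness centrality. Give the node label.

Unnormalized betweenness of each node: A:19/12, B:1/4, C:7/6, D:3/4, E:7/12, F:0, G:8/3.
G has the largest value, 8/3, making it the main broker — the node through which the most shortest paths run.

G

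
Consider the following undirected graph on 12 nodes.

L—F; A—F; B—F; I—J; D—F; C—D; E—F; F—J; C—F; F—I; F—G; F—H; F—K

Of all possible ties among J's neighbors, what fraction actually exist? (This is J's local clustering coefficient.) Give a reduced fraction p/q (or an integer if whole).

1

J's neighbors: F and I (k = 2).
Possible neighbor pairs: C(2,2) = 1. Edges among them: F–I → e = 1.
Clustering(J) = 1/1.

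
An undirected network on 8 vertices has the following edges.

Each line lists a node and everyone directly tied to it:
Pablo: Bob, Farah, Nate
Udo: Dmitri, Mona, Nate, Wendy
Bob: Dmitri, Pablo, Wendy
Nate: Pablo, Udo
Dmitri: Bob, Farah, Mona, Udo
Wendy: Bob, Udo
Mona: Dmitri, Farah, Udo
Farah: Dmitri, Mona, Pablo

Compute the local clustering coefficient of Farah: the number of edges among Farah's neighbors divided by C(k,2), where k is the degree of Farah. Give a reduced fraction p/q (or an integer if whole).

1/3

Farah's neighbors: Dmitri, Mona, and Pablo (k = 3).
Possible neighbor pairs: C(3,2) = 3. Edges among them: Dmitri–Mona → e = 1.
Clustering(Farah) = 1/3.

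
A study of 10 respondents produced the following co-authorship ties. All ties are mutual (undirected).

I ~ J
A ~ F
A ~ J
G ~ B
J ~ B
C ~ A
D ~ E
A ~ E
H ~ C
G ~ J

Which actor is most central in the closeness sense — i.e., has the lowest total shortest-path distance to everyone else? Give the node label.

Farness (sum of distances to all others) for each node — A:14, B:23, C:20, D:28, E:20, F:22, G:23, H:28, I:24, J:16.
The smallest farness is 14, for A, so A has the highest closeness.

A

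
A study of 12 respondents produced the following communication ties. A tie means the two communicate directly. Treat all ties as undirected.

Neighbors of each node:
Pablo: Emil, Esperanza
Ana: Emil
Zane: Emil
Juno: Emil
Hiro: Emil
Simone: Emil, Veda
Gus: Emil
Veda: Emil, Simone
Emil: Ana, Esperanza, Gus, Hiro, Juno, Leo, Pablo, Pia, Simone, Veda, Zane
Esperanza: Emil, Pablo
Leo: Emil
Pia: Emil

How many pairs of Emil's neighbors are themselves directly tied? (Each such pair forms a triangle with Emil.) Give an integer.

Emil's neighbors: Ana, Esperanza, Gus, Hiro, Juno, Leo, Pablo, Pia, Simone, Veda, and Zane.
Neighbor pairs that are themselves tied: Emil–Esperanza–Pablo; Emil–Simone–Veda. Each forms one triangle with Emil, for 2 in total.

2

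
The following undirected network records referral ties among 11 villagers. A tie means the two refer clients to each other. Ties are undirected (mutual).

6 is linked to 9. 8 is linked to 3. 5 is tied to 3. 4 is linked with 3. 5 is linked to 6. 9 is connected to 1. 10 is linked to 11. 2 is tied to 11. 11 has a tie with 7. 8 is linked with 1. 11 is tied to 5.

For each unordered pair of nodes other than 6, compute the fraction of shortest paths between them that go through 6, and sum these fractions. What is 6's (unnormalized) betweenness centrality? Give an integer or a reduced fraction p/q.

17/2

Pairs whose geodesics pass through 6 — 3–9: 1/2; 9–5: 1; 9–2: 1; 9–10: 1; 9–4: 1/2; 9–7: 1; 9–11: 1; 1–5: 1/2; 1–2: 1/2; 1–10: 1/2; 1–7: 1/2; 1–11: 1/2.
All other pairs contribute 0.
Summing the contributions gives betweenness(6) = 17/2.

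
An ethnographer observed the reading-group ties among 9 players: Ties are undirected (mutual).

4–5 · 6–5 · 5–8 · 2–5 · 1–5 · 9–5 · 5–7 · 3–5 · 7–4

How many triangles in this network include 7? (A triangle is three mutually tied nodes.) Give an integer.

1

7's neighbors: 4 and 5.
Neighbor pairs that are themselves tied: 7–4–5. Each forms one triangle with 7, for 1 in total.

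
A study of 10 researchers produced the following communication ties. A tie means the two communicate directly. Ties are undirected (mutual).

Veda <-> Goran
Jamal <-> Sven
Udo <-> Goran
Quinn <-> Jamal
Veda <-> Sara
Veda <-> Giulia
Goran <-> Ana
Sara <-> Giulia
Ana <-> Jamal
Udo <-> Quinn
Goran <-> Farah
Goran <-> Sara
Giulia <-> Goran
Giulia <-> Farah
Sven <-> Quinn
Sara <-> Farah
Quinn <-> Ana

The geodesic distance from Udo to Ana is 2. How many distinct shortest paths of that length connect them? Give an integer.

2

The shortest distance is 2. The length-2 paths are: Udo–Goran–Ana; Udo–Quinn–Ana.
That gives 2 distinct shortest paths.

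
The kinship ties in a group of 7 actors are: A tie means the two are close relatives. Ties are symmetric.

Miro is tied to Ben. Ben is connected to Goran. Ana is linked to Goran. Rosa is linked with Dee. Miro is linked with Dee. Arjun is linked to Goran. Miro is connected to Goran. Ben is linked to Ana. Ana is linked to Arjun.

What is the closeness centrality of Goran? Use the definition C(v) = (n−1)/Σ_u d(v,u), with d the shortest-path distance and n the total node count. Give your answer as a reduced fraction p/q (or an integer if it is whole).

Distances from Goran: Ana:1, Arjun:1, Ben:1, Dee:2, Miro:1, Rosa:3. Sum = 9.
n = 7, so closeness = 6/9 = 2/3.

2/3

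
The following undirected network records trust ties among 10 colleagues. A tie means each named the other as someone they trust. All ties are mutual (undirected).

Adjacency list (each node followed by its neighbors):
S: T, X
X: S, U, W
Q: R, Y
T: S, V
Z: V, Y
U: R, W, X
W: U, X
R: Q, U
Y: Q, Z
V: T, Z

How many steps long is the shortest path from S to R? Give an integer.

3

One shortest route is S – X – U – R, which uses 3 edges, and at distance 2 from S we only reach {U, V, W}, which does not include R. So d(S,R) = 3.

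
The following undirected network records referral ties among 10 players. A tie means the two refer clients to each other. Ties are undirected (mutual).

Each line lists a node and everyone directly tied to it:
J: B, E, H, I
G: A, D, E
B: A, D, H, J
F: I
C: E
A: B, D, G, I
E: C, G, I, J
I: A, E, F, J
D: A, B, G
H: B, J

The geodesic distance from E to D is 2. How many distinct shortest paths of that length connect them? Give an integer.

The shortest distance is 2, and the only length-2 path is E–G–D. So there is exactly 1 shortest path.

1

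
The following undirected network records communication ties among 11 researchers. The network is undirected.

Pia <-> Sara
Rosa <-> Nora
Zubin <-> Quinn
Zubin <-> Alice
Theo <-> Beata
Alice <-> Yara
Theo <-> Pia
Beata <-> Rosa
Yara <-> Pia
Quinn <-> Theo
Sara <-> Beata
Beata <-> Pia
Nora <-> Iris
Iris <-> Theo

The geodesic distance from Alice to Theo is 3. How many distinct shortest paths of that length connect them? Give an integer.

2

The shortest distance is 3. The length-3 paths are: Alice–Yara–Pia–Theo; Alice–Zubin–Quinn–Theo.
That gives 2 distinct shortest paths.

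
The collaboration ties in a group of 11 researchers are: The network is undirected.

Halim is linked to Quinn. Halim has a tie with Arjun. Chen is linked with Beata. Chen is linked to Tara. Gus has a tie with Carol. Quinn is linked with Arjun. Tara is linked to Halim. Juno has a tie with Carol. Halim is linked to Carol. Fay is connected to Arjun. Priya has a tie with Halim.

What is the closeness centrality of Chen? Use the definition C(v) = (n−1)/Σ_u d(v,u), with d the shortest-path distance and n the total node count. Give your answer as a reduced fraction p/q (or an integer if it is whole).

Distances from Chen: Arjun:3, Beata:1, Carol:3, Fay:4, Gus:4, Halim:2, Juno:4, Priya:3, Quinn:3, Tara:1. Sum = 28.
n = 11, so closeness = 10/28 = 5/14.

5/14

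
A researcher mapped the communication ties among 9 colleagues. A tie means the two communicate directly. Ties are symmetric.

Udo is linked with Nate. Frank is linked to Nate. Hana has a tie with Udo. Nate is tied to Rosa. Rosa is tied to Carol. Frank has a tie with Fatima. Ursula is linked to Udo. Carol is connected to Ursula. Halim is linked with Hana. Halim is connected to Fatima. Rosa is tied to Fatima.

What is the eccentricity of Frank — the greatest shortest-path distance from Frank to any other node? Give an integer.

Distances from Frank: Carol:3, Fatima:1, Halim:2, Hana:3, Nate:1, Rosa:2, Udo:2, Ursula:3.
The largest is 3 (to Carol, Hana, and Ursula), so the eccentricity of Frank is 3.

3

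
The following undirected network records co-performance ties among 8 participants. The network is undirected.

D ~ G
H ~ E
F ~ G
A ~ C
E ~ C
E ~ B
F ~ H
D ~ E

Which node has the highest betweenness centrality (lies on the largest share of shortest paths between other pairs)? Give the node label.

Unnormalized betweenness of each node: A:0, B:0, C:6, D:4, E:15, F:1, G:1, H:4.
E has the largest value, 15, making it the main broker — the node through which the most shortest paths run.

E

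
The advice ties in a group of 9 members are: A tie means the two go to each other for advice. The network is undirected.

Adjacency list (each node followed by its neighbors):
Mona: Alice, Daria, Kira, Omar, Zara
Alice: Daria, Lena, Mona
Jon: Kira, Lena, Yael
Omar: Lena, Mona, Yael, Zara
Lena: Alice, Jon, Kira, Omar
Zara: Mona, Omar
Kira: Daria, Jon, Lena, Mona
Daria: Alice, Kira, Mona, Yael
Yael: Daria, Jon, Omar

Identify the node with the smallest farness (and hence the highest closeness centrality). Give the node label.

Mona

Farness (sum of distances to all others) for each node — Alice:13, Daria:12, Jon:14, Kira:12, Lena:12, Mona:11, Omar:12, Yael:13, Zara:15.
The smallest farness is 11, for Mona, so Mona has the highest closeness.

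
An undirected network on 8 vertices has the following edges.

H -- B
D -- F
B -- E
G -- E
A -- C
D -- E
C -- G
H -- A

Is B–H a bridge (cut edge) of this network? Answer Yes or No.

Even without that edge, B still reaches H via B – E – G – C – A – H, so the network stays connected. Not a bridge.

No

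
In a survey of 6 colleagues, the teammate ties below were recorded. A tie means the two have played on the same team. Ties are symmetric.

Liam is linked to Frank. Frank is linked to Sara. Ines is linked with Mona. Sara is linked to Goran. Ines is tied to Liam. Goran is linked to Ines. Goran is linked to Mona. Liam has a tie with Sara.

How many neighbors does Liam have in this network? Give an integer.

3

Liam is directly tied to Frank, Ines, and Sara. That is 3 neighbors, so the degree of Liam is 3.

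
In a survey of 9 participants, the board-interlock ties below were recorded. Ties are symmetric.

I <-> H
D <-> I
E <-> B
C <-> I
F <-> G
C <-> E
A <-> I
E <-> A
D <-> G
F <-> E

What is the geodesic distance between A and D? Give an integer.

2

One shortest route is A – I – D, which uses 2 edges, and A and D are not directly tied, so nothing shorter exists. So d(A,D) = 2.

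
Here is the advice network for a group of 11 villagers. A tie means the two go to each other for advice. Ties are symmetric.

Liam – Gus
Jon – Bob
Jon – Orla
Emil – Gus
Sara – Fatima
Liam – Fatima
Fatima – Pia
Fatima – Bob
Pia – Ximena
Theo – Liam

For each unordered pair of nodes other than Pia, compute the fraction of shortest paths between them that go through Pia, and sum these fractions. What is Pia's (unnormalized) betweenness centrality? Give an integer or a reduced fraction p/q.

Pairs whose geodesics pass through Pia — Theo–Ximena: 1; Orla–Ximena: 1; Ximena–Sara: 1; Ximena–Emil: 1; Ximena–Jon: 1; Ximena–Bob: 1; Ximena–Liam: 1; Ximena–Fatima: 1; Ximena–Gus: 1.
All other pairs contribute 0.
Summing the contributions gives betweenness(Pia) = 9.

9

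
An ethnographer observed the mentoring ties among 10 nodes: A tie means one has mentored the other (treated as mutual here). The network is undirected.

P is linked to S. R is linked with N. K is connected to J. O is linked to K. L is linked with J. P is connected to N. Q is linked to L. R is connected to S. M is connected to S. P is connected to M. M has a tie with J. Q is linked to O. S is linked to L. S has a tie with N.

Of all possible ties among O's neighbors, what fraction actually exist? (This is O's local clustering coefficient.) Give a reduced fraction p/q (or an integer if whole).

0

O's neighbors: K and Q (k = 2).
Possible neighbor pairs: C(2,2) = 1. Edges among them: none → e = 0.
Clustering(O) = 0/1.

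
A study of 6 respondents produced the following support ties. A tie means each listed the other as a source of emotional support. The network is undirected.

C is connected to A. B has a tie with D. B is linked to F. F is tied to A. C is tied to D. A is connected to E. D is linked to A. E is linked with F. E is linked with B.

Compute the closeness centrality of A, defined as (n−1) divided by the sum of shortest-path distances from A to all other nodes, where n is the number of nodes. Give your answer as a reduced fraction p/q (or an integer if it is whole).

5/6

Distances from A: B:2, C:1, D:1, E:1, F:1. Sum = 6.
n = 6, so closeness = 5/6.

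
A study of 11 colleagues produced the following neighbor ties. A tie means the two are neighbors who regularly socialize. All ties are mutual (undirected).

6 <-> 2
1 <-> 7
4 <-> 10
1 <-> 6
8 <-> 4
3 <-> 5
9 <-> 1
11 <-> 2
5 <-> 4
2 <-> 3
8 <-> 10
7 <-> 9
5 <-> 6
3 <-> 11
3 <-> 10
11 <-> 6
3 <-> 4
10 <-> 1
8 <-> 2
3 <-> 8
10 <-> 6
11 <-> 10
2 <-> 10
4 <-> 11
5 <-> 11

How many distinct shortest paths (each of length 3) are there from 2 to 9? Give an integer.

The shortest distance is 3. The length-3 paths are: 2–6–1–9; 2–10–1–9.
That gives 2 distinct shortest paths.

2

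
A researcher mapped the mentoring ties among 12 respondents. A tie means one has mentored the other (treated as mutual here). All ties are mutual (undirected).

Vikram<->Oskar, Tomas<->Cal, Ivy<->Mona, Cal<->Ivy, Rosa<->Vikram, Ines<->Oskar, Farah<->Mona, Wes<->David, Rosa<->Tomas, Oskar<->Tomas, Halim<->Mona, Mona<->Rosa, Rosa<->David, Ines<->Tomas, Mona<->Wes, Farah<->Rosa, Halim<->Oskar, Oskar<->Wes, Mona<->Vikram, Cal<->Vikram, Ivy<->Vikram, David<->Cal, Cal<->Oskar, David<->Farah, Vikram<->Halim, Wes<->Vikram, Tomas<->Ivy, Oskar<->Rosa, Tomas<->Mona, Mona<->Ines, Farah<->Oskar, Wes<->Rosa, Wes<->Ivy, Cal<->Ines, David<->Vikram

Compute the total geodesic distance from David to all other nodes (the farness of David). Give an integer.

Distances from David: Cal:1, Farah:1, Halim:2, Ines:2, Ivy:2, Mona:2, Oskar:2, Rosa:1, Tomas:2, Vikram:1, Wes:1.
Sum = 1 + 1 + 2 + 2 + 2 + 2 + 2 + 1 + 2 + 1 + 1 = 17.

17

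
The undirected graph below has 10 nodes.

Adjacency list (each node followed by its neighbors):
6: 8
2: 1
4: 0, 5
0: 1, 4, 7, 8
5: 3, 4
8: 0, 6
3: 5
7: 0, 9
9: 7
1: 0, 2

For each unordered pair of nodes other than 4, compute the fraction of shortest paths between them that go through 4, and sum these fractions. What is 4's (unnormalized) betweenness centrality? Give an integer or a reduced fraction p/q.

Pairs whose geodesics pass through 4 — 1–3: 1; 1–5: 1; 9–3: 1; 9–5: 1; 8–3: 1; 8–5: 1; 3–2: 1; 3–0: 1; 3–6: 1; 3–7: 1; 2–5: 1; 0–5: 1; 5–6: 1; 5–7: 1.
All other pairs contribute 0.
Summing the contributions gives betweenness(4) = 14.

14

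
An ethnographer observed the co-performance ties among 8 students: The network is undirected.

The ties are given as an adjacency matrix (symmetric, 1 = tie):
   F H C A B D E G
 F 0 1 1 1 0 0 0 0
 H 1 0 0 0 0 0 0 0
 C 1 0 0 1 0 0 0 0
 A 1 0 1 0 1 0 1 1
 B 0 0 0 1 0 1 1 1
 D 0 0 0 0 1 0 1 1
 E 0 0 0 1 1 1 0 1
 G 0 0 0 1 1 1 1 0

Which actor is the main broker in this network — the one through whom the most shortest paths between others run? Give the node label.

A

Unnormalized betweenness of each node: A:12, B:4/3, C:0, D:0, E:4/3, F:6, G:4/3, H:0.
A has the largest value, 12, making it the main broker — the node through which the most shortest paths run.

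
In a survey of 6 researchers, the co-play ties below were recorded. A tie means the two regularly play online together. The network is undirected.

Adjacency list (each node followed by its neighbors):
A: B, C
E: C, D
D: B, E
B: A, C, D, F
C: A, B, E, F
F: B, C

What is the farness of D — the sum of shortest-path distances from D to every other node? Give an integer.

Distances from D: A:2, B:1, C:2, E:1, F:2.
Sum = 2 + 1 + 2 + 1 + 2 = 8.

8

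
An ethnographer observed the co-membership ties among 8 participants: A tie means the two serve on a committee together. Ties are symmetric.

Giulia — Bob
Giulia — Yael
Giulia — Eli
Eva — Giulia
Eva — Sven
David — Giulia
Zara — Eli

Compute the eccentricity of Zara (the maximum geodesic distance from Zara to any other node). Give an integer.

Distances from Zara: Bob:3, David:3, Eli:1, Eva:3, Giulia:2, Sven:4, Yael:3.
The largest is 4 (to Sven), so the eccentricity of Zara is 4.

4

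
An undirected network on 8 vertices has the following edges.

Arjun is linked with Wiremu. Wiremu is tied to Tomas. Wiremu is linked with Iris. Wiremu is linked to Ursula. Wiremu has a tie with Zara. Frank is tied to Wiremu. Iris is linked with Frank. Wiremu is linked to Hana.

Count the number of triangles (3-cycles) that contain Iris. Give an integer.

Iris's neighbors: Frank and Wiremu.
Neighbor pairs that are themselves tied: Iris–Frank–Wiremu. Each forms one triangle with Iris, for 1 in total.

1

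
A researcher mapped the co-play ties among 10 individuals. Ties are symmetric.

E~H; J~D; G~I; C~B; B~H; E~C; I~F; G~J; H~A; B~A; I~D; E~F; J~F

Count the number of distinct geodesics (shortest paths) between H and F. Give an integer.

The shortest distance is 2, and the only length-2 path is H–E–F. So there is exactly 1 shortest path.

1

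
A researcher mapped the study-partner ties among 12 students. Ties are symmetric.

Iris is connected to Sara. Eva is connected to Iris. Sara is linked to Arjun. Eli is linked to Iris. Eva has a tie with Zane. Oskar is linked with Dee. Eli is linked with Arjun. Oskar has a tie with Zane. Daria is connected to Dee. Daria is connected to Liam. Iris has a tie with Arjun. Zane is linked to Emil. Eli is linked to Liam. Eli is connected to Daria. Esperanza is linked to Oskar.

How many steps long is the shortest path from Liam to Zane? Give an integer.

One shortest route is Liam – Daria – Dee – Oskar – Zane, which uses 4 edges, and at distance 3 from Liam we only reach {Eva, Oskar, Sara}, which does not include Zane. So d(Liam,Zane) = 4.

4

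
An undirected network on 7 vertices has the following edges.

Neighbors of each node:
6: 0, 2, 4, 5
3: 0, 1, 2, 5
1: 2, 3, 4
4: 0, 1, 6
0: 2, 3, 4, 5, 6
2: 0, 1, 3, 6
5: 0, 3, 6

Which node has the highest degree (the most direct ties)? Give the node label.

Degrees — 0:5, 1:3, 2:4, 3:4, 4:3, 5:3, 6:4.
The maximum is 5, attained only by 0.

0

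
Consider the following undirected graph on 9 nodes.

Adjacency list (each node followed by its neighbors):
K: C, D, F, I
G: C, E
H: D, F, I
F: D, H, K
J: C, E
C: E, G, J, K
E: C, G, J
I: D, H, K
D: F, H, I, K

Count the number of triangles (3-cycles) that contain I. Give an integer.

2

I's neighbors: D, H, and K.
Neighbor pairs that are themselves tied: I–D–H; I–D–K. Each forms one triangle with I, for 2 in total.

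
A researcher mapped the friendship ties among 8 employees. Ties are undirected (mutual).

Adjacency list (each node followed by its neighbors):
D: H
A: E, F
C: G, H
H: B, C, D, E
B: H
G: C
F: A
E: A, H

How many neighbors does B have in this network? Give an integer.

1

B is directly tied to H. That is 1 neighbor, so the degree of B is 1.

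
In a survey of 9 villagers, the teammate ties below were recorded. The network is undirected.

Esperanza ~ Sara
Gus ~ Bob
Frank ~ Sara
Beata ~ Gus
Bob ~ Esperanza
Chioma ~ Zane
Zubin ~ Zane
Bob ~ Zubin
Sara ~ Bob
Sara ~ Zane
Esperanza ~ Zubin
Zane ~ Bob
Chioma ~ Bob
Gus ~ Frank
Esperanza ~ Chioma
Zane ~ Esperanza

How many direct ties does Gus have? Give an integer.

Gus is directly tied to Beata, Bob, and Frank. That is 3 neighbors, so the degree of Gus is 3.

3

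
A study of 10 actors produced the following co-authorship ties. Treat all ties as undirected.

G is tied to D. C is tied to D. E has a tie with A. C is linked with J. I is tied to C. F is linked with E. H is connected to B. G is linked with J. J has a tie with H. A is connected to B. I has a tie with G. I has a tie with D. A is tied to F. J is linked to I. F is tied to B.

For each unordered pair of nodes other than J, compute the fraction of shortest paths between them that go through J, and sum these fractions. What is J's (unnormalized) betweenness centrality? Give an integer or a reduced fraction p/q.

61/3

Pairs whose geodesics pass through J — H–G: 1; H–I: 1; H–C: 1; H–D: 3/3; G–C: 1/3; G–B: 1; G–F: 1; G–A: 1; G–E: 2/2; I–B: 1; I–F: 1; I–A: 1; I–E: 2/2; C–B: 1 … (+7 more pairs).
All other pairs contribute 0.
Summing the contributions gives betweenness(J) = 61/3.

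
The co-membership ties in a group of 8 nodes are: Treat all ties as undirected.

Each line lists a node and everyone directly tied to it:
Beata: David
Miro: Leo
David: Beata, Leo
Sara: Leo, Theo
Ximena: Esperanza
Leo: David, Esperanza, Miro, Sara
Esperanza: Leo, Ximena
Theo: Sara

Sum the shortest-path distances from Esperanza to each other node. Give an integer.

14

Distances from Esperanza: Beata:3, David:2, Leo:1, Miro:2, Sara:2, Theo:3, Ximena:1.
Sum = 3 + 2 + 1 + 2 + 2 + 3 + 1 = 14.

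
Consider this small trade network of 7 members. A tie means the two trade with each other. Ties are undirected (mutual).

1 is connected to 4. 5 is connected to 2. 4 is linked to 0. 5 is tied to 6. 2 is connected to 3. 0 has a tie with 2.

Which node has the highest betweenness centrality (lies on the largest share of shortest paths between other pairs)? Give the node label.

Unnormalized betweenness of each node: 0:8, 1:0, 2:11, 3:0, 4:5, 5:5, 6:0.
2 has the largest value, 11, making it the main broker — the node through which the most shortest paths run.

2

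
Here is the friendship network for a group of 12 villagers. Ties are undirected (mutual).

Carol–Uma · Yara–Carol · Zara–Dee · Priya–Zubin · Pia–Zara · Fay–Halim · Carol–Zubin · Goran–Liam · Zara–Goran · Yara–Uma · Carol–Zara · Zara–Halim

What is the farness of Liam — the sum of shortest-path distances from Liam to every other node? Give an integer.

36

Distances from Liam: Carol:3, Dee:3, Fay:4, Goran:1, Halim:3, Pia:3, Priya:5, Uma:4, Yara:4, Zara:2, Zubin:4.
Sum = 3 + 3 + 4 + 1 + 3 + 3 + 5 + 4 + 4 + 2 + 4 = 36.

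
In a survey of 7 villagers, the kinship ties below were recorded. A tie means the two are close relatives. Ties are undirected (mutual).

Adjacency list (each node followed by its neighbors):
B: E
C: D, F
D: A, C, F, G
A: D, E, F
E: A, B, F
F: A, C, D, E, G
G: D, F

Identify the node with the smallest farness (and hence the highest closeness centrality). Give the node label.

Farness (sum of distances to all others) for each node — A:9, B:14, C:11, D:9, E:9, F:7, G:11.
The smallest farness is 7, for F, so F has the highest closeness.

F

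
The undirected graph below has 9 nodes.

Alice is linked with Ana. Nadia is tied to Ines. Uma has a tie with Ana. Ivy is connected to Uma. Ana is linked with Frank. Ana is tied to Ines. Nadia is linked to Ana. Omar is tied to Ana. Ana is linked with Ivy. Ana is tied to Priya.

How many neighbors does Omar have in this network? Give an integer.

1

Omar is directly tied to Ana. That is 1 neighbor, so the degree of Omar is 1.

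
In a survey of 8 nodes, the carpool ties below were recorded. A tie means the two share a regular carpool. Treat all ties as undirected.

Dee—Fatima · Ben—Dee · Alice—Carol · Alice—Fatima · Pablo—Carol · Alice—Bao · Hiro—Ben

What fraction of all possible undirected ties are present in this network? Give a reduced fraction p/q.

1/4

There are 7 edges and 8 nodes, so the maximum possible is C(8,2) = 28.
Density = 7/28 = 1/4.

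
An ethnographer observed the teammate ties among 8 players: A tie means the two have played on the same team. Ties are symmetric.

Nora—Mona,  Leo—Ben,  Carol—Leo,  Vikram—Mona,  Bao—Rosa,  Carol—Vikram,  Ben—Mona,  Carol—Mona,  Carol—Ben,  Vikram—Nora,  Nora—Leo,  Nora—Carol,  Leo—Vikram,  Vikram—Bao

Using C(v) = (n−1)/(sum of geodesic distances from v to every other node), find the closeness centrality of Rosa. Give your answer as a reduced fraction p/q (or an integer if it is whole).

Distances from Rosa: Bao:1, Ben:4, Carol:3, Leo:3, Mona:3, Nora:3, Vikram:2. Sum = 19.
n = 8, so closeness = 7/19.

7/19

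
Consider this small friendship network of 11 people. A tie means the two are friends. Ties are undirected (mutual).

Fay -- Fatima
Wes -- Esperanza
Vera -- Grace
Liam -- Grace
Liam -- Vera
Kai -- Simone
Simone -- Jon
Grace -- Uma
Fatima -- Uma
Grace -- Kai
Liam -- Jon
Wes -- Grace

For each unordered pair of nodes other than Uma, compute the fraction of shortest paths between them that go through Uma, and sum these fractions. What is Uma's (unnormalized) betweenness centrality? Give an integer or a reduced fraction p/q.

16

Pairs whose geodesics pass through Uma — Esperanza–Fatima: 1; Esperanza–Fay: 1; Fatima–Vera: 1; Fatima–Grace: 1; Fatima–Liam: 1; Fatima–Simone: 1; Fatima–Kai: 1; Fatima–Wes: 1; Fatima–Jon: 1; Vera–Fay: 1; Grace–Fay: 1; Liam–Fay: 1; Simone–Fay: 1; Kai–Fay: 1 … (+2 more pairs).
All other pairs contribute 0.
Summing the contributions gives betweenness(Uma) = 16.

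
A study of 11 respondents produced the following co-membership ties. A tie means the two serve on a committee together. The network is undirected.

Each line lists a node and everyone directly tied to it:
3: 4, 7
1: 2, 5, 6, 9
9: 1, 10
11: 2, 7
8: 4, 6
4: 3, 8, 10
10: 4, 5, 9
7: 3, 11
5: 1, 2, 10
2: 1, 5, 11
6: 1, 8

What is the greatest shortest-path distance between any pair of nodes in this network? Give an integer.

4

Eccentricity of each node (its greatest distance to any other): 1:4, 2:3, 3:4, 4:3, 5:3, 6:4, 7:4, 8:4, 9:4, 10:3, 11:4.
The maximum eccentricity is 4, realized for instance by the pair 11–8 via 11 – 7 – 3 – 4 – 8. So the diameter is 4.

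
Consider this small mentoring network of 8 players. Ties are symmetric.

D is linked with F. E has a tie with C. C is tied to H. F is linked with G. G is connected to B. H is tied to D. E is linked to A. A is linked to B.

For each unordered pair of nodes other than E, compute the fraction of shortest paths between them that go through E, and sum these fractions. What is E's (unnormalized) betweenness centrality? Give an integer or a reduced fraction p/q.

Pairs whose geodesics pass through E — G–C: 1/2; B–C: 1; B–H: 1/2; A–C: 1; A–H: 1; A–D: 1/2.
All other pairs contribute 0.
Summing the contributions gives betweenness(E) = 9/2.

9/2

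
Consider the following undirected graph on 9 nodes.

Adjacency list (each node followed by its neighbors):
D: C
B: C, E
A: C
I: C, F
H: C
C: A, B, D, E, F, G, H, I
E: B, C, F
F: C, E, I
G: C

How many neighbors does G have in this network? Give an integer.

G is directly tied to C. That is 1 neighbor, so the degree of G is 1.

1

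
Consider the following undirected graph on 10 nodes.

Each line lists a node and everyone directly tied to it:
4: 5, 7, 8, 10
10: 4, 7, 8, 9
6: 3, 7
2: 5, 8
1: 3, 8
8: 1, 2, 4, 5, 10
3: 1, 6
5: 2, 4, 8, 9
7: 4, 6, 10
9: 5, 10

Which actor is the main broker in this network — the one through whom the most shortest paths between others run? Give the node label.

8

Unnormalized betweenness of each node: 1:21/4, 2:0, 3:23/12, 4:14/3, 5:47/12, 6:8/3, 7:27/4, 8:151/12, 9:1/3, 10:71/12.
8 has the largest value, 151/12, making it the main broker — the node through which the most shortest paths run.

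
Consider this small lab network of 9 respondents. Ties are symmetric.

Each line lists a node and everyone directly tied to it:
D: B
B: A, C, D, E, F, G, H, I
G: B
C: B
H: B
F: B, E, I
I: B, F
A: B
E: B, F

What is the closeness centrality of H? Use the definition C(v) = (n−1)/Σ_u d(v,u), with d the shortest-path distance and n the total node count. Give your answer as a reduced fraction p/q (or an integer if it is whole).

Distances from H: A:2, B:1, C:2, D:2, E:2, F:2, G:2, I:2. Sum = 15.
n = 9, so closeness = 8/15.

8/15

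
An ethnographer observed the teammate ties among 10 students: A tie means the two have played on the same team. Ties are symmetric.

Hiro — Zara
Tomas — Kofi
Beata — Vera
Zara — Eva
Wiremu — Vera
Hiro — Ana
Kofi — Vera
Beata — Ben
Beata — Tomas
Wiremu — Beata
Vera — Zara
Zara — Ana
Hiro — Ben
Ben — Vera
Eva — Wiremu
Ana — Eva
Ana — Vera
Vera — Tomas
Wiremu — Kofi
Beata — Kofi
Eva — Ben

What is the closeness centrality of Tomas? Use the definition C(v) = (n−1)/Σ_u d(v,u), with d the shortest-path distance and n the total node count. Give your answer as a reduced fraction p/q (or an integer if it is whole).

Distances from Tomas: Ana:2, Beata:1, Ben:2, Eva:3, Hiro:3, Kofi:1, Vera:1, Wiremu:2, Zara:2. Sum = 17.
n = 10, so closeness = 9/17.

9/17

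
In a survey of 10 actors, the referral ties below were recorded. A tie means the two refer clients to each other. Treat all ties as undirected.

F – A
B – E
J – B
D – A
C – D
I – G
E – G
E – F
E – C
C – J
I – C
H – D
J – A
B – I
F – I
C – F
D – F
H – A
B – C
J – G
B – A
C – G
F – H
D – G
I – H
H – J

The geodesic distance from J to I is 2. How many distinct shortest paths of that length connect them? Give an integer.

The shortest distance is 2. The length-2 paths are: J–B–I; J–H–I; J–C–I; J–G–I.
That gives 4 distinct shortest paths.

4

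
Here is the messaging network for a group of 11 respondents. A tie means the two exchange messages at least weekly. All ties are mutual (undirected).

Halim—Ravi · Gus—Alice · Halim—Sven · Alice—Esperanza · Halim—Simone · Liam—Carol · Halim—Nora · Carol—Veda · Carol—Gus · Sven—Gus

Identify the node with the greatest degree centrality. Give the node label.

Halim

Degrees — Alice:2, Carol:3, Esperanza:1, Gus:3, Halim:4, Liam:1, Nora:1, Ravi:1, Simone:1, Sven:2, Veda:1.
The maximum is 4, attained only by Halim.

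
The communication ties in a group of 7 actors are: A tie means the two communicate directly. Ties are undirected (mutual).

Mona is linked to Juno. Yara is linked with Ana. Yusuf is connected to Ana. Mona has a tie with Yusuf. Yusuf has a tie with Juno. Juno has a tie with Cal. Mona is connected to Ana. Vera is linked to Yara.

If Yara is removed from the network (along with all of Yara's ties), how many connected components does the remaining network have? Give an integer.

2

Without Yara, the remaining ties split the others into: {Ana, Cal, Juno, Mona, Yusuf}; {Vera}.
That's 2 separate components.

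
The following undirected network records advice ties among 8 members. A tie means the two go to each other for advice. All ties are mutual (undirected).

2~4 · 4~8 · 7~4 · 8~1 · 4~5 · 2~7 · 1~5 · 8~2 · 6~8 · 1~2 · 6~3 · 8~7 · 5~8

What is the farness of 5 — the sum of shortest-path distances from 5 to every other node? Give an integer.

12

Distances from 5: 1:1, 2:2, 3:3, 4:1, 6:2, 7:2, 8:1.
Sum = 1 + 2 + 3 + 1 + 2 + 2 + 1 = 12.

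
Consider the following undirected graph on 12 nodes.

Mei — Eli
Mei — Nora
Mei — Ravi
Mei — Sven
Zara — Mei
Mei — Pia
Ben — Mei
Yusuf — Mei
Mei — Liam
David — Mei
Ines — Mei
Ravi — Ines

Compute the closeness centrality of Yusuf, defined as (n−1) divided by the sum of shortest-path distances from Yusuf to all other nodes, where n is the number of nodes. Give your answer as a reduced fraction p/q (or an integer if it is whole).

Distances from Yusuf: Ben:2, David:2, Eli:2, Ines:2, Liam:2, Mei:1, Nora:2, Pia:2, Ravi:2, Sven:2, Zara:2. Sum = 21.
n = 12, so closeness = 11/21.

11/21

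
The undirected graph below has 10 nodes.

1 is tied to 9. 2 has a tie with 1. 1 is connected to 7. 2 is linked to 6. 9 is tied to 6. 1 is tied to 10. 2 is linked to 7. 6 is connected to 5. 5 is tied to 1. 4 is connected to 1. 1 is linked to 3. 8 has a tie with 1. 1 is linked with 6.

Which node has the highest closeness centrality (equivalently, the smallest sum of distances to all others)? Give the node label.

Farness (sum of distances to all others) for each node — 1:9, 2:15, 3:17, 4:17, 5:16, 6:14, 7:16, 8:17, 9:16, 10:17.
The smallest farness is 9, for 1, so 1 has the highest closeness.

1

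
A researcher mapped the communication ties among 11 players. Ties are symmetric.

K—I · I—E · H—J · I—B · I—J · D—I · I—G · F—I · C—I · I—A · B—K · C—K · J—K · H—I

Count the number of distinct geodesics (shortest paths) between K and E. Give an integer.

The shortest distance is 2, and the only length-2 path is K–I–E. So there is exactly 1 shortest path.

1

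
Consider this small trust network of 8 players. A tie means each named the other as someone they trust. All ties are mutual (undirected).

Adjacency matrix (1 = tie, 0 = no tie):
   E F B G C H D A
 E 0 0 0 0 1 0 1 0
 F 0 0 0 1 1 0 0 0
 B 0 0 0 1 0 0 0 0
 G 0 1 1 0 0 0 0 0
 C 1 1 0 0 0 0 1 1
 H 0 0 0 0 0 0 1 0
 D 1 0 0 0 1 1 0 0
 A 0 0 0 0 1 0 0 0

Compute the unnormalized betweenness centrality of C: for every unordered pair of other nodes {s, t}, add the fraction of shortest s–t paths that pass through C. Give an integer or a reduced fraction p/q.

Pairs whose geodesics pass through C — E–F: 1; E–B: 1; E–G: 1; E–A: 1; F–H: 1; F–D: 1; F–A: 1; B–H: 1; B–D: 1; B–A: 1; G–H: 1; G–D: 1; G–A: 1; H–A: 1 … (+1 more pairs).
All other pairs contribute 0.
Summing the contributions gives betweenness(C) = 15.

15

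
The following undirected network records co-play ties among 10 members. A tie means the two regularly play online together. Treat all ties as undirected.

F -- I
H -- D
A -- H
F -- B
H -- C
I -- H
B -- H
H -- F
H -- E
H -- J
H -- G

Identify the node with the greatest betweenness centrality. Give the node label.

Unnormalized betweenness of each node: A:0, B:0, C:0, D:0, E:0, F:1/2, G:0, H:67/2, I:0, J:0.
H has the largest value, 67/2, making it the main broker — the node through which the most shortest paths run.

H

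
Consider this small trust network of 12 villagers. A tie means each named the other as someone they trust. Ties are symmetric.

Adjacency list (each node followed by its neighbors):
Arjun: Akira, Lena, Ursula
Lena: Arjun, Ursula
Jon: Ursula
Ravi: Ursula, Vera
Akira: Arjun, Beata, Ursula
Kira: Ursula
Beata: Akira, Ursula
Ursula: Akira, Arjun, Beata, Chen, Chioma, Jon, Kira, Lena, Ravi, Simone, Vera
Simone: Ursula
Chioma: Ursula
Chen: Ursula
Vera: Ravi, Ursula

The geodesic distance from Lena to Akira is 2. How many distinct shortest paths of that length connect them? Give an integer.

2

The shortest distance is 2. The length-2 paths are: Lena–Ursula–Akira; Lena–Arjun–Akira.
That gives 2 distinct shortest paths.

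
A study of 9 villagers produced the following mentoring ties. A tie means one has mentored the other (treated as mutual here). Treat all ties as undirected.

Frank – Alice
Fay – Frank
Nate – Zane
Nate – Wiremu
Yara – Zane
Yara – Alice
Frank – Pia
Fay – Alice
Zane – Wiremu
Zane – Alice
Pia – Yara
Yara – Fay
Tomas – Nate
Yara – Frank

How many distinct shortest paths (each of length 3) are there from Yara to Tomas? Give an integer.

The shortest distance is 3, and the only length-3 path is Yara–Zane–Nate–Tomas. So there is exactly 1 shortest path.

1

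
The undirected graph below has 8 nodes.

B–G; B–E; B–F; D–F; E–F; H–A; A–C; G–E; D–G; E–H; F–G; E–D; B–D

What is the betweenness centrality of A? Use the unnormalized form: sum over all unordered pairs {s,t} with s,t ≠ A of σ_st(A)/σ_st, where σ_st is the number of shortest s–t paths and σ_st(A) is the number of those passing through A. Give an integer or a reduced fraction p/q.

6

Pairs whose geodesics pass through A — H–C: 1; C–E: 1; C–D: 1; C–G: 1; C–B: 1; C–F: 1.
All other pairs contribute 0.
Summing the contributions gives betweenness(A) = 6.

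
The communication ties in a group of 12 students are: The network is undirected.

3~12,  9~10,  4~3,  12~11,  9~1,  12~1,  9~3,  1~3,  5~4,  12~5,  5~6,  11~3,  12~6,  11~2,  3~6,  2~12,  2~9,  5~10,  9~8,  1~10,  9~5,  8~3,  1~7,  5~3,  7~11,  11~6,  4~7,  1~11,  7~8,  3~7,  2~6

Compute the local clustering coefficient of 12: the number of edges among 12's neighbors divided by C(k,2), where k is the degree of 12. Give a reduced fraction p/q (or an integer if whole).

12's neighbors: 1, 2, 3, 5, 6, and 11 (k = 6).
Possible neighbor pairs: C(6,2) = 15. Edges among them: 1–3, 1–11, 2–6, 2–11, 3–5, 3–6, 3–11, 5–6, 6–11 → e = 9.
Clustering(12) = 9/15 = 3/5.

3/5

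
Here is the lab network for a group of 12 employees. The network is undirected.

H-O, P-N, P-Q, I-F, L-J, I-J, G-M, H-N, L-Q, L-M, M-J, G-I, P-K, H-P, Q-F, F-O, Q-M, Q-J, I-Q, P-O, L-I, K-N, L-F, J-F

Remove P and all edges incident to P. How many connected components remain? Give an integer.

1

P's neighbors (H, K, N, O, and Q) remain reachable from one another through other ties, so the rest of the network stays in one piece.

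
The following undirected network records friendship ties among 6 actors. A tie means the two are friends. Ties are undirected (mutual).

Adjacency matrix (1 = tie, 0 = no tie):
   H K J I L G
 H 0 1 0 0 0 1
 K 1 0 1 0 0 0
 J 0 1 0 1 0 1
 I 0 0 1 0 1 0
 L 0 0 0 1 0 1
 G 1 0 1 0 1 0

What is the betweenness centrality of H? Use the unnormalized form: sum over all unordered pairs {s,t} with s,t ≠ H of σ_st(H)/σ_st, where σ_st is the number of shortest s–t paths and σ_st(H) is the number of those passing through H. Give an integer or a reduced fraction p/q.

Pairs whose geodesics pass through H — K–L: 1/3; K–G: 1/2.
All other pairs contribute 0.
Summing the contributions gives betweenness(H) = 5/6.

5/6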